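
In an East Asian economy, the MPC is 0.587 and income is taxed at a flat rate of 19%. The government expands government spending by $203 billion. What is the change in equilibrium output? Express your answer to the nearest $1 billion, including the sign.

+$387 billion

Government-spending multiplier = 1/(1 − c(1−t)) = 1/(1 − 0.587×0.81) = 1/0.52453 ≈ 1.906.
ΔY = k × ΔG = (+$203 billion) / 0.52453 ≈ +$387 billion.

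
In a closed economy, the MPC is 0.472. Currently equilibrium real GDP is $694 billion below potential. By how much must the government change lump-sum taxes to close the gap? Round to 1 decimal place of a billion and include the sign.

Spending multiplier = 1/(1 − MPC) = 1/(1 − 0.472) = 1/0.528 ≈ 1.894.
Tax multiplier = −c·k = −0.472/0.528 ≈ −0.894. Need ΔY = +$694 billion, so ΔT = ΔY/(−c·k) = −(+$694 billion) × 0.528 / 0.472 ≈ −$776.3 billion.
The government should cut lump-sum taxes by $776.3 billion.

−$776.3 billion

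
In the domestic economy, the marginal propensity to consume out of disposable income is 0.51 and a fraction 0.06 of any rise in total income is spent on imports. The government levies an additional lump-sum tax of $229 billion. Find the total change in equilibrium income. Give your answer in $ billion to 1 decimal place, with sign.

−$212.3 billion

A lump-sum tax change of +$229 billion shifts disposable income by −$229 billion; first-round consumption changes by −c × ΔT = −0.51 × (+$229 billion) = −$116.79 billion.
Expenditure multiplier = 1/(1 − c + m) = 1/(1 − 0.51 + 0.06) = 1/0.55 ≈ 1.818.
The tax multiplier is −c × k ≈ −0.927, so ΔY = k × (−c·ΔT) = (−$116.79 billion) / 0.55 ≈ −$212.3 billion.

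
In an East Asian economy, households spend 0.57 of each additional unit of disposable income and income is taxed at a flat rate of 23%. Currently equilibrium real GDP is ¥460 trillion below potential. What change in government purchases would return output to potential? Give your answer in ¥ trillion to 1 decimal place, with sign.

+¥258.1 trillion

Spending multiplier = 1/(1 − c(1−t)) = 1/(1 − 0.57×0.77) = 1/0.5611 ≈ 1.782.
Need ΔY = +¥460 trillion, so ΔG = ΔY/k = (+¥460 trillion) × 0.5611 ≈ +¥258.1 trillion.
The government should increase government purchases by ¥258.1 trillion.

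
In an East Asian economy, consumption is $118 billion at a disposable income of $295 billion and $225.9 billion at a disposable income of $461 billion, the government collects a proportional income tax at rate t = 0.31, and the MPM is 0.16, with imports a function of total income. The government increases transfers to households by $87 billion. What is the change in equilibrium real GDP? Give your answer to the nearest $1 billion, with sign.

+$79 billion

MPC = ΔC/ΔYd = (225.9 − 118)/(461 − 295) = 107.9/166 = 0.65.
The transfer change shifts disposable income by +$87 billion, so first-round consumption changes by c·ΔTR = 0.65 × (+$87 billion) = +$56.55 billion.
Expenditure multiplier = 1/(1 − c(1−t) + m) = 1/(1 − 0.65×0.69 + 0.16) = 1/0.7115 ≈ 1.405.
The transfer multiplier is c × k ≈ 0.914, so ΔY = k × (c·ΔTR) = (+$56.55 billion) / 0.7115 ≈ +$79 billion.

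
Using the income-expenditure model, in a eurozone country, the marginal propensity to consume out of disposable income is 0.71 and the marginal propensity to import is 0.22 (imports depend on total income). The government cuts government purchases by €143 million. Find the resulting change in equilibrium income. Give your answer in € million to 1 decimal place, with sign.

Spending multiplier = 1/(1 − c + m) = 1/(1 − 0.71 + 0.22) = 1/0.51 ≈ 1.961.
ΔY = k × ΔG = (−€143 million) / 0.51 ≈ −€280.4 million.

−€280.4 million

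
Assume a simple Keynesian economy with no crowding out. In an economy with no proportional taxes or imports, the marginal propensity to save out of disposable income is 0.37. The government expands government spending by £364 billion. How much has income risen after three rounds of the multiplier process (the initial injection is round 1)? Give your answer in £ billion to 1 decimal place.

MPC = 1 − MPS = 1 − 0.37 = 0.63.
Round 1 adds ΔG = £364 billion; each later round is MPC = 0.63 times the previous.
After 3 rounds: 364 + 229.32 + 144.4716 = ΔG·(1 − c^3)/(1 − c) = 364 × (1 − 0.250047)/0.37 ≈ £737.8 billion.

£737.8 billion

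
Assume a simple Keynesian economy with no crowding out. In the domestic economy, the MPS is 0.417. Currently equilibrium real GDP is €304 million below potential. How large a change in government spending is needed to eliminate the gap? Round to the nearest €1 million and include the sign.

MPC = 1 − MPS = 1 − 0.417 = 0.583.
Spending multiplier = 1/(1 − MPC) = 1/(1 − 0.583) = 1/0.417 ≈ 2.398.
Need ΔY = +€304 million, so ΔG = ΔY/k = (+€304 million) × 0.417 ≈ +€127 million.
The government should increase government spending by €127 million.

+€127 million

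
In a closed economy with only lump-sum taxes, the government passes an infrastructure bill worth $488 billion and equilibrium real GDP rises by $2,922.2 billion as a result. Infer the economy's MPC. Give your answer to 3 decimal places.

Implied spending multiplier k = ΔY/ΔG = 2,922.2/488 ≈ 5.9881.
Since k = 1/(1 − MPC), MPC = 1 − 1/k = 1 − ΔG/ΔY = 1 − 488/2,922.2 ≈ 0.833.

0.833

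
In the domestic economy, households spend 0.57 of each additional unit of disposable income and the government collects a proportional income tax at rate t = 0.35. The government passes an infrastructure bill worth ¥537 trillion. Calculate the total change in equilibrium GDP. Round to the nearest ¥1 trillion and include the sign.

Spending multiplier = 1/(1 − c(1−t)) = 1/(1 − 0.57×0.65) = 1/0.6295 ≈ 1.589.
ΔY = k × ΔG = (+¥537 trillion) / 0.6295 ≈ +¥853 trillion.

+¥853 trillion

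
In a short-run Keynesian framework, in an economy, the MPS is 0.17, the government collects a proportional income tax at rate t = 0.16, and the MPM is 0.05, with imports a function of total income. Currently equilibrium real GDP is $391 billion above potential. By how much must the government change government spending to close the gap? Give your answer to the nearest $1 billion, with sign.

−$138 billion

MPC = 1 − MPS = 1 − 0.17 = 0.83.
Spending multiplier = 1/(1 − c(1−t) + m) = 1/(1 − 0.83×0.84 + 0.05) = 1/0.3528 ≈ 2.834.
Need ΔY = −$391 billion, so ΔG = ΔY/k = (−$391 billion) × 0.3528 ≈ −$138 billion.
The government should cut government spending by $138 billion.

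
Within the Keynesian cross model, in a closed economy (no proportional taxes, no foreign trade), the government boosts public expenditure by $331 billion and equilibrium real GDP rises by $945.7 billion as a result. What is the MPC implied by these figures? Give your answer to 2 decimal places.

Implied spending multiplier k = ΔY/ΔG = 945.7/331 ≈ 2.8571.
Since k = 1/(1 − MPC), MPC = 1 − 1/k = 1 − ΔG/ΔY = 1 − 331/945.7 ≈ 0.65.

0.65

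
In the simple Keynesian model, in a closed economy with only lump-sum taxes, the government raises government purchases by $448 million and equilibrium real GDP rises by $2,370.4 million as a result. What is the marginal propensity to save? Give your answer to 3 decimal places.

Implied spending multiplier k = ΔY/ΔG = 2,370.4/448 ≈ 5.2911.
Since k = 1/(1 − MPC), MPC = 1 − 1/k = 1 − ΔG/ΔY = 1 − 448/2,370.4 ≈ 0.811.
MPS = 1 − MPC = 0.189.

0.189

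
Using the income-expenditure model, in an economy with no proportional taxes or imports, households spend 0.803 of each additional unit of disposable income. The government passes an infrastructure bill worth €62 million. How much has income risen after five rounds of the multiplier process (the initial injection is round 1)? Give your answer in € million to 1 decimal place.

Round 1 adds ΔG = €62 million; each later round is MPC = 0.803 times the previous.
After 5 rounds: 62 + 49.786 + 39.978158 + 32.102460874 + 25.778276081822 = ΔG·(1 − c^5)/(1 − c) = 62 × (1 − 0.333870253124243)/0.197 ≈ €209.6 million.

€209.6 million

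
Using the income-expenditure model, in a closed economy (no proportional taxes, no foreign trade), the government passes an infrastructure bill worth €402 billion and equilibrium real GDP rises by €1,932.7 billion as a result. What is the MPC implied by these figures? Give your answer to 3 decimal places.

0.792

Implied spending multiplier k = ΔY/ΔG = 1,932.7/402 ≈ 4.8077.
Since k = 1/(1 − MPC), MPC = 1 − 1/k = 1 − ΔG/ΔY = 1 − 402/1,932.7 ≈ 0.792.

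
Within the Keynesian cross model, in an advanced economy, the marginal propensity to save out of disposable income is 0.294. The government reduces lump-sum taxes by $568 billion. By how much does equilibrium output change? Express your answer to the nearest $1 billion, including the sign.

+$1,364 billion

MPC = 1 − MPS = 1 − 0.294 = 0.706.
A lump-sum tax change of −$568 billion shifts disposable income by +$568 billion; first-round consumption changes by −c × ΔT = −0.706 × (−$568 billion) = +$401.008 billion.
Expenditure multiplier = 1/(1 − MPC) = 1/(1 − 0.706) = 1/0.294 ≈ 3.401.
The tax multiplier is −c × k ≈ −2.401, so ΔY = k × (−c·ΔT) = (+$401.008 billion) / 0.294 ≈ +$1,364 billion.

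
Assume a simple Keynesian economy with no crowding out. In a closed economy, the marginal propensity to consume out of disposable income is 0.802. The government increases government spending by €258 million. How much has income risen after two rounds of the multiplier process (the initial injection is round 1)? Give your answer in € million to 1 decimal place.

Round 1 adds ΔG = €258 million; each later round is MPC = 0.802 times the previous.
After 2 rounds: 258 + 206.916 = ΔG·(1 − c^2)/(1 − c) = 258 × (1 − 0.643204)/0.198 ≈ €464.9 million.

€464.9 million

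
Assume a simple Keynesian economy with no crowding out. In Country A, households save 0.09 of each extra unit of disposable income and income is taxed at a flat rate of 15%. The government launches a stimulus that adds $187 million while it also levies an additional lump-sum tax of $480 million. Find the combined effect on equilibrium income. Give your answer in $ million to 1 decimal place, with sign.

−$1,102.9 million

MPC = 1 − MPS = 1 − 0.09 = 0.91.
Expenditure multiplier = 1/(1 − c(1−t)) = 1/(1 − 0.91×0.85) = 1/0.2265 ≈ 4.415.
ΔG contributes k·ΔG = (+$187 million) / 0.2265 ≈ +$825.6 million.
ΔT of +$480 million changes first-round spending by −c·ΔT = −$436.8 million, contributing k·(−c·ΔT) = (−$436.8 million) / 0.2265 ≈ −$1,928.5 million.
Net ΔY = k(ΔG − c·ΔT) = (−$249.8 million) / 0.2265 ≈ −$1,102.9 million.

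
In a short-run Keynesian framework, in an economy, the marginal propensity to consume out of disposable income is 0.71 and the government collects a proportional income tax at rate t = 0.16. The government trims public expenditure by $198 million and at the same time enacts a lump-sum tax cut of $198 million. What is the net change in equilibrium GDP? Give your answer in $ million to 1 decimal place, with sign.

Expenditure multiplier = 1/(1 − c(1−t)) = 1/(1 − 0.71×0.84) = 1/0.4036 ≈ 2.478.
ΔG contributes k·ΔG = (−$198 million) / 0.4036 ≈ −$490.6 million.
ΔT of −$198 million changes first-round spending by −c·ΔT = +$140.58 million, contributing k·(−c·ΔT) = (+$140.58 million) / 0.4036 ≈ +$348.3 million.
Net ΔY = k(ΔG − c·ΔT) = (−$57.42 million) / 0.4036 ≈ −$142.3 million.

−$142.3 million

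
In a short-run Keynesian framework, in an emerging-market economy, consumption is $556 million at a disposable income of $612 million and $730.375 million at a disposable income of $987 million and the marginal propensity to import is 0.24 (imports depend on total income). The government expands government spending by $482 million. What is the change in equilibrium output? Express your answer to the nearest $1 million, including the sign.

+$622 million

MPC = ΔC/ΔYd = (730.375 − 556)/(987 − 612) = 174.375/375 = 0.465.
Spending multiplier = 1/(1 − c + m) = 1/(1 − 0.465 + 0.24) = 1/0.775 ≈ 1.29.
ΔY = k × ΔG = (+$482 million) / 0.775 ≈ +$622 million.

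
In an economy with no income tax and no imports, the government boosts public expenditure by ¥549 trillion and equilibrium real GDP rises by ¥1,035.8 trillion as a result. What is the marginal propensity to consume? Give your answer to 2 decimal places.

0.47

Implied spending multiplier k = ΔY/ΔG = 1,035.8/549 ≈ 1.8867.
Since k = 1/(1 − MPC), MPC = 1 − 1/k = 1 − ΔG/ΔY = 1 − 549/1,035.8 ≈ 0.47.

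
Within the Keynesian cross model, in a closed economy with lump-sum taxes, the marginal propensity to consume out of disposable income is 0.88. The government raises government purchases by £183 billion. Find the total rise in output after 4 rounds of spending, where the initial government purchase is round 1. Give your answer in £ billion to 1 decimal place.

£610.5 billion

Round 1 adds ΔG = £183 billion; each later round is MPC = 0.88 times the previous.
After 4 rounds: 183 + 161.04 + 141.7152 + 124.709376 = ΔG·(1 − c^4)/(1 − c) = 183 × (1 − 0.59969536)/0.12 ≈ £610.5 billion.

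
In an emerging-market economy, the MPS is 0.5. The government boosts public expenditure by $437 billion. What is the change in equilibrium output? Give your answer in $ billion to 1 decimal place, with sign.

MPC = 1 − MPS = 1 − 0.5 = 0.5.
Government-spending multiplier = 1/(1 − MPC) = 1/(1 − 0.5) = 1/0.5 = 2.
ΔY = k × ΔG = (+$437 billion) / 0.5 = +$874 billion.

+$874.0 billion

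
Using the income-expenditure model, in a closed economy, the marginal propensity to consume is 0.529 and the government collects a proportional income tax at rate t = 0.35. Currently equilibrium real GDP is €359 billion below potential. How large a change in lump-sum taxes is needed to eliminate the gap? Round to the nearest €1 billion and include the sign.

−€445 billion

Spending multiplier = 1/(1 − c(1−t)) = 1/(1 − 0.529×0.65) = 1/0.65615 ≈ 1.524.
Tax multiplier = −c·k = −0.529/0.65615 ≈ −0.806. Need ΔY = +€359 billion, so ΔT = ΔY/(−c·k) = −(+€359 billion) × 0.65615 / 0.529 ≈ −€445 billion.
The government should cut lump-sum taxes by €445 billion.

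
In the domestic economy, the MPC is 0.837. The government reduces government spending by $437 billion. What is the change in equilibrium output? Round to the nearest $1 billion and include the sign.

Government-spending multiplier = 1/(1 − MPC) = 1/(1 − 0.837) = 1/0.163 ≈ 6.135.
ΔY = k × ΔG = (−$437 billion) / 0.163 ≈ −$2,681 billion.

−$2,681 billion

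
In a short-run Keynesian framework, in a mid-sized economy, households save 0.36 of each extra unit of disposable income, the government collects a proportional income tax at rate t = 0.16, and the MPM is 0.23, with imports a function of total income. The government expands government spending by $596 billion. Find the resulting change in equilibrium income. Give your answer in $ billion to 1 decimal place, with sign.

+$860.8 billion

MPC = 1 − MPS = 1 − 0.36 = 0.64.
Expenditure multiplier = 1/(1 − c(1−t) + m) = 1/(1 − 0.64×0.84 + 0.23) = 1/0.6924 ≈ 1.444.
ΔY = k × ΔG = (+$596 billion) / 0.6924 ≈ +$860.8 billion.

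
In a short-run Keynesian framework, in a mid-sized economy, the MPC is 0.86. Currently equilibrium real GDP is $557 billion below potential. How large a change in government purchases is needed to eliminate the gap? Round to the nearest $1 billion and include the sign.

Spending multiplier = 1/(1 − MPC) = 1/(1 − 0.86) = 1/0.14 ≈ 7.143.
Need ΔY = +$557 billion, so ΔG = ΔY/k = (+$557 billion) × 0.14 ≈ +$78 billion.
The government should increase government purchases by $78 billion.

+$78 billion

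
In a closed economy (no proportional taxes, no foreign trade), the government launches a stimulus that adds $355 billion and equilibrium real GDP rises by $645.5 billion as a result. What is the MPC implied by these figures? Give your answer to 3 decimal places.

0.450

Implied spending multiplier k = ΔY/ΔG = 645.5/355 ≈ 1.8183.
Since k = 1/(1 − MPC), MPC = 1 − 1/k = 1 − ΔG/ΔY = 1 − 355/645.5 ≈ 0.450.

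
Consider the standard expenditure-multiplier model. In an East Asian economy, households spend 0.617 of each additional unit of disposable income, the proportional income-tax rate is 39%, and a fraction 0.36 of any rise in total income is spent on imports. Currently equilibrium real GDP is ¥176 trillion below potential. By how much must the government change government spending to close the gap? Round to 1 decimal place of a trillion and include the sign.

+¥173.1 trillion

Spending multiplier = 1/(1 − c(1−t) + m) = 1/(1 − 0.617×0.61 + 0.36) = 1/0.98363 ≈ 1.017.
Need ΔY = +¥176 trillion, so ΔG = ΔY/k = (+¥176 trillion) × 0.98363 ≈ +¥173.1 trillion.
The government should increase government spending by ¥173.1 trillion.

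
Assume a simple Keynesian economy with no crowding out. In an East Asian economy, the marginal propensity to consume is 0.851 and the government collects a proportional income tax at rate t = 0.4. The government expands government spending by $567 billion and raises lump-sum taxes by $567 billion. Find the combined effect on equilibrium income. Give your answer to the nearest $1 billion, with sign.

Expenditure multiplier = 1/(1 − c(1−t)) = 1/(1 − 0.851×0.6) = 1/0.4894 ≈ 2.043.
ΔG contributes k·ΔG = (+$567 billion) / 0.4894 ≈ +$1,158.6 billion.
ΔT of +$567 billion changes first-round spending by −c·ΔT = −$482.517 billion, contributing k·(−c·ΔT) = (−$482.517 billion) / 0.4894 ≈ −$985.9 billion.
Net ΔY = k(ΔG − c·ΔT) = (+$84.483 billion) / 0.4894 ≈ +$173 billion.

+$173 billion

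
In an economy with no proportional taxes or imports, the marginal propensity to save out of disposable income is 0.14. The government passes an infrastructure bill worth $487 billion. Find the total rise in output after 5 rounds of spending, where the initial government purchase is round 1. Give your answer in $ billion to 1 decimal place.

$1,842.2 billion

MPC = 1 − MPS = 1 − 0.14 = 0.86.
Round 1 adds ΔG = $487 billion; each later round is MPC = 0.86 times the previous.
After 5 rounds: 487 + 418.82 + 360.1852 + 309.759272 + 266.39297392 = ΔG·(1 − c^5)/(1 − c) = 487 × (1 − 0.4704270176)/0.14 ≈ $1,842.2 billion.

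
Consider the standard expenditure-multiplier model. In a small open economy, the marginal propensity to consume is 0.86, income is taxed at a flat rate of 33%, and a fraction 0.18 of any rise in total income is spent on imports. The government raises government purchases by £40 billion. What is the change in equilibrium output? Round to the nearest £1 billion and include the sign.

Spending multiplier = 1/(1 − c(1−t) + m) = 1/(1 − 0.86×0.67 + 0.18) = 1/0.6038 ≈ 1.656.
ΔY = k × ΔG = (+£40 billion) / 0.6038 ≈ +£66 billion.

+£66 billion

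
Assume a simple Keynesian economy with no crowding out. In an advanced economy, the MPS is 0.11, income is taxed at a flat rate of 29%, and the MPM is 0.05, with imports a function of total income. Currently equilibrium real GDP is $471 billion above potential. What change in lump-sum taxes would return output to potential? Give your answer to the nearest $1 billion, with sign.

MPC = 1 − MPS = 1 − 0.11 = 0.89.
Spending multiplier = 1/(1 − c(1−t) + m) = 1/(1 − 0.89×0.71 + 0.05) = 1/0.4181 ≈ 2.392.
Tax multiplier = −c·k = −0.89/0.4181 ≈ −2.129. Need ΔY = −$471 billion, so ΔT = ΔY/(−c·k) = −(−$471 billion) × 0.4181 / 0.89 ≈ +$221 billion.
The government should raise lump-sum taxes by $221 billion.

+$221 billion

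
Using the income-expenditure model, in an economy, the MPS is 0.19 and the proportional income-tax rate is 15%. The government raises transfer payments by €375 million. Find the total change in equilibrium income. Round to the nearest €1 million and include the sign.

+€975 million

MPC = 1 − MPS = 1 − 0.19 = 0.81.
The transfer change shifts disposable income by +€375 million, so first-round consumption changes by c·ΔTR = 0.81 × (+€375 million) = +€303.75 million.
Expenditure multiplier = 1/(1 − c(1−t)) = 1/(1 − 0.81×0.85) = 1/0.3115 ≈ 3.21.
The transfer multiplier is c × k ≈ 2.6, so ΔY = k × (c·ΔTR) = (+€303.75 million) / 0.3115 ≈ +€975 million.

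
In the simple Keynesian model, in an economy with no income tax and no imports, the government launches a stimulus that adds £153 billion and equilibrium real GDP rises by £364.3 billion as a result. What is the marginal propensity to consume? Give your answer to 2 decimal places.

Implied spending multiplier k = ΔY/ΔG = 364.3/153 ≈ 2.381.
Since k = 1/(1 − MPC), MPC = 1 − 1/k = 1 − ΔG/ΔY = 1 − 153/364.3 ≈ 0.58.

0.58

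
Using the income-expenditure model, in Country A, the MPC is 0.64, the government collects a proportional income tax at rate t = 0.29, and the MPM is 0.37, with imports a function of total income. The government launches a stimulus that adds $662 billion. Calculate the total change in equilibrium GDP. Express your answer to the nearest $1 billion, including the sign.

Government-spending multiplier = 1/(1 − c(1−t) + m) = 1/(1 − 0.64×0.71 + 0.37) = 1/0.9156 ≈ 1.092.
ΔY = k × ΔG = (+$662 billion) / 0.9156 ≈ +$723 billion.

+$723 billion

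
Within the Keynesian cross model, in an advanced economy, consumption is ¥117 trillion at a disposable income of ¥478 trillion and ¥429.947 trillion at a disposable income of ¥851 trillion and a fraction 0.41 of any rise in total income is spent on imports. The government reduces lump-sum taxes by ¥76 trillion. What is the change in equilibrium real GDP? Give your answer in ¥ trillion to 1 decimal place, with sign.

MPC = ΔC/ΔYd = (429.947 − 117)/(851 − 478) = 312.947/373 = 0.839.
A lump-sum tax change of −¥76 trillion shifts disposable income by +¥76 trillion; first-round consumption changes by −c × ΔT = −0.839 × (−¥76 trillion) = +¥63.764 trillion.
Expenditure multiplier = 1/(1 − c + m) = 1/(1 − 0.839 + 0.41) = 1/0.571 ≈ 1.751.
The tax multiplier is −c × k ≈ −1.469, so ΔY = k × (−c·ΔT) = (+¥63.764 trillion) / 0.571 ≈ +¥111.7 trillion.

+¥111.7 trillion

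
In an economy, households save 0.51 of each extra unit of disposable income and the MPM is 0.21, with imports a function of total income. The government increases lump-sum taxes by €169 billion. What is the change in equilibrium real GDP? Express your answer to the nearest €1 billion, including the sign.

MPC = 1 − MPS = 1 − 0.51 = 0.49.
A lump-sum tax change of +€169 billion shifts disposable income by −€169 billion; first-round consumption changes by −c × ΔT = −0.49 × (+€169 billion) = −€82.81 billion.
Expenditure multiplier = 1/(1 − c + m) = 1/(1 − 0.49 + 0.21) = 1/0.72 ≈ 1.389.
The tax multiplier is −c × k ≈ −0.681, so ΔY = k × (−c·ΔT) = (−€82.81 billion) / 0.72 ≈ −€115 billion.

−€115 billion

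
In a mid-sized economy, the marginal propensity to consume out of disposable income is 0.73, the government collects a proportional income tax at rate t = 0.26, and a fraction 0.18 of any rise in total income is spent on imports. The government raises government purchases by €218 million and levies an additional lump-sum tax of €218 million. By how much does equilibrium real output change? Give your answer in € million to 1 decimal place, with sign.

Expenditure multiplier = 1/(1 − c(1−t) + m) = 1/(1 − 0.73×0.74 + 0.18) = 1/0.6398 ≈ 1.563.
ΔG contributes k·ΔG = (+€218 million) / 0.6398 ≈ +€340.7 million.
ΔT of +€218 million changes first-round spending by −c·ΔT = −€159.14 million, contributing k·(−c·ΔT) = (−€159.14 million) / 0.6398 ≈ −€248.7 million.
Net ΔY = k(ΔG − c·ΔT) = (+€58.86 million) / 0.6398 ≈ +€92 million.

+€92.0 million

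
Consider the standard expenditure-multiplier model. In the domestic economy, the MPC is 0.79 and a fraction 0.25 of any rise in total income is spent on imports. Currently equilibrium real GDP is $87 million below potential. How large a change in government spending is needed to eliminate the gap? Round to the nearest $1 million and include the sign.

Spending multiplier = 1/(1 − c + m) = 1/(1 − 0.79 + 0.25) = 1/0.46 ≈ 2.174.
Need ΔY = +$87 million, so ΔG = ΔY/k = (+$87 million) × 0.46 ≈ +$40 million.
The government should increase government spending by $40 million.

+$40 million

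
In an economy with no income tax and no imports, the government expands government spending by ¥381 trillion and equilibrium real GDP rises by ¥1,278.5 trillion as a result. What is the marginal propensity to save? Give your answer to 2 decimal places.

0.30

Implied spending multiplier k = ΔY/ΔG = 1,278.5/381 ≈ 3.3556.
Since k = 1/(1 − MPC), MPC = 1 − 1/k = 1 − ΔG/ΔY = 1 − 381/1,278.5 ≈ 0.70.
MPS = 1 − MPC = 0.30.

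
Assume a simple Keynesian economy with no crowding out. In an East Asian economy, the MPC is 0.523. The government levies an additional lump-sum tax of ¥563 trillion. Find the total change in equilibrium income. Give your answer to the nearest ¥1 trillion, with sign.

A lump-sum tax change of +¥563 trillion shifts disposable income by −¥563 trillion; first-round consumption changes by −c × ΔT = −0.523 × (+¥563 trillion) = −¥294.449 trillion.
Expenditure multiplier = 1/(1 − MPC) = 1/(1 − 0.523) = 1/0.477 ≈ 2.096.
The tax multiplier is −c × k ≈ −1.096, so ΔY = k × (−c·ΔT) = (−¥294.449 trillion) / 0.477 ≈ −¥617 trillion.

−¥617 trillion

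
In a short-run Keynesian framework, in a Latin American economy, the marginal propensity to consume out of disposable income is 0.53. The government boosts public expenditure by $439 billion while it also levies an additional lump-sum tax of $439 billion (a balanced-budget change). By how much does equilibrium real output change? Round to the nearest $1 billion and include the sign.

+$439 billion

Expenditure multiplier = 1/(1 − MPC) = 1/(1 − 0.53) = 1/0.47 ≈ 2.128.
ΔG contributes k·ΔG = (+$439 billion) / 0.47 ≈ +$934 billion.
ΔT of +$439 billion changes first-round spending by −c·ΔT = −$232.67 billion, contributing k·(−c·ΔT) = (−$232.67 billion) / 0.47 ≈ −$495 billion.
With ΔG = ΔT and no other leakages, the balanced-budget multiplier is 1, so ΔY = ΔG = +$439 billion.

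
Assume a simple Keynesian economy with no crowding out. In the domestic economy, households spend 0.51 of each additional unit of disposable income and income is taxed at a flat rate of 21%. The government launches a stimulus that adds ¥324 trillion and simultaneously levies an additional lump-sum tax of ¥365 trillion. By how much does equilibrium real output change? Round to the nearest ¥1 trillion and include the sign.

+¥231 trillion

Expenditure multiplier = 1/(1 − c(1−t)) = 1/(1 − 0.51×0.79) = 1/0.5971 ≈ 1.675.
ΔG contributes k·ΔG = (+¥324 trillion) / 0.5971 ≈ +¥542.6 trillion.
ΔT of +¥365 trillion changes first-round spending by −c·ΔT = −¥186.15 trillion, contributing k·(−c·ΔT) = (−¥186.15 trillion) / 0.5971 ≈ −¥311.8 trillion.
Net ΔY = k(ΔG − c·ΔT) = (+¥137.85 trillion) / 0.5971 ≈ +¥231 trillion.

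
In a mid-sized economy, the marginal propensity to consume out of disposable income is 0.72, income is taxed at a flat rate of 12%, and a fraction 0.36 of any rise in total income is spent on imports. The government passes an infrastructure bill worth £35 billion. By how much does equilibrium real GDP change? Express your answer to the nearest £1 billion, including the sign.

+£48 billion

Government-spending multiplier = 1/(1 − c(1−t) + m) = 1/(1 − 0.72×0.88 + 0.36) = 1/0.7264 ≈ 1.377.
ΔY = k × ΔG = (+£35 billion) / 0.7264 ≈ +£48 billion.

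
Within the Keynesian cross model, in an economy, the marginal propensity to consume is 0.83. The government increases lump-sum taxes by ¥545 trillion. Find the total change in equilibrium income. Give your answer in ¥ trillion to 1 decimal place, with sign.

A lump-sum tax change of +¥545 trillion shifts disposable income by −¥545 trillion; first-round consumption changes by −c × ΔT = −0.83 × (+¥545 trillion) = −¥452.35 trillion.
Expenditure multiplier = 1/(1 − MPC) = 1/(1 − 0.83) = 1/0.17 ≈ 5.882.
The tax multiplier is −c × k ≈ −4.882, so ΔY = k × (−c·ΔT) = (−¥452.35 trillion) / 0.17 ≈ −¥2,660.9 trillion.

−¥2,660.9 trillion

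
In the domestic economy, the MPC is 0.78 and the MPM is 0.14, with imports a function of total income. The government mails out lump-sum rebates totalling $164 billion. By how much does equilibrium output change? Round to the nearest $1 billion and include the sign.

+$355 billion

A lump-sum tax change of −$164 billion shifts disposable income by +$164 billion; first-round consumption changes by −c × ΔT = −0.78 × (−$164 billion) = +$127.92 billion.
Expenditure multiplier = 1/(1 − c + m) = 1/(1 − 0.78 + 0.14) = 1/0.36 ≈ 2.778.
The tax multiplier is −c × k ≈ −2.167, so ΔY = k × (−c·ΔT) = (+$127.92 billion) / 0.36 ≈ +$355 billion.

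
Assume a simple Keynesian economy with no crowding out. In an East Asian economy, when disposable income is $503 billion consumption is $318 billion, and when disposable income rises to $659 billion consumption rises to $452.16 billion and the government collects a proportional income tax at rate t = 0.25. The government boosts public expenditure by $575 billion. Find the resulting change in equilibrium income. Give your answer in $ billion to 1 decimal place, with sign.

+$1,619.7 billion

MPC = ΔC/ΔYd = (452.16 − 318)/(659 − 503) = 134.16/156 = 0.86.
Expenditure multiplier = 1/(1 − c(1−t)) = 1/(1 − 0.86×0.75) = 1/0.355 ≈ 2.817.
ΔY = k × ΔG = (+$575 billion) / 0.355 ≈ +$1,619.7 billion.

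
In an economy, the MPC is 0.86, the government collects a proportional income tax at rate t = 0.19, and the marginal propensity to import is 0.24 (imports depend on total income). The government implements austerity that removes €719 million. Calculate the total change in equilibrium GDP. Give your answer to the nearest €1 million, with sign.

Spending multiplier = 1/(1 − c(1−t) + m) = 1/(1 − 0.86×0.81 + 0.24) = 1/0.5434 ≈ 1.84.
ΔY = k × ΔG = (−€719 million) / 0.5434 ≈ −€1,323 million.

−€1,323 million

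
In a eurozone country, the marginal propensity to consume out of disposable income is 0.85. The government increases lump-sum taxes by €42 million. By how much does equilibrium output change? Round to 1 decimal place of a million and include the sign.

−€238.0 million

A lump-sum tax change of +€42 million shifts disposable income by −€42 million; first-round consumption changes by −c × ΔT = −0.85 × (+€42 million) = −€35.7 million.
Expenditure multiplier = 1/(1 − MPC) = 1/(1 − 0.85) = 1/0.15 ≈ 6.667.
The tax multiplier is −c × k ≈ −5.667, so ΔY = k × (−c·ΔT) = (−€35.7 million) / 0.15 = −€238 million.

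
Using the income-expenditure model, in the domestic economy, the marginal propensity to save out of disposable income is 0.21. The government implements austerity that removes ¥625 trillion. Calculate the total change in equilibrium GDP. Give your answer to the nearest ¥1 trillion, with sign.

MPC = 1 − MPS = 1 − 0.21 = 0.79.
Government-spending multiplier = 1/(1 − MPC) = 1/(1 − 0.79) = 1/0.21 ≈ 4.762.
ΔY = k × ΔG = (−¥625 trillion) / 0.21 ≈ −¥2,976 trillion.

−¥2,976 trillion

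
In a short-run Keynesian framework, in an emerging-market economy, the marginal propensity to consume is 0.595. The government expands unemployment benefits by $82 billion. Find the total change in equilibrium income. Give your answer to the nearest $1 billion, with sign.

+$120 billion

The transfer change shifts disposable income by +$82 billion, so first-round consumption changes by c·ΔTR = 0.595 × (+$82 billion) = +$48.79 billion.
Expenditure multiplier = 1/(1 − MPC) = 1/(1 − 0.595) = 1/0.405 ≈ 2.469.
The transfer multiplier is c × k ≈ 1.469, so ΔY = k × (c·ΔTR) = (+$48.79 billion) / 0.405 ≈ +$120 billion.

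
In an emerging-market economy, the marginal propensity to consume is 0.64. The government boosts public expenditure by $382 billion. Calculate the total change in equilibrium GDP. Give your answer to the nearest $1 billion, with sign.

Government-spending multiplier = 1/(1 − MPC) = 1/(1 − 0.64) = 1/0.36 ≈ 2.778.
ΔY = k × ΔG = (+$382 billion) / 0.36 ≈ +$1,061 billion.

+$1,061 billion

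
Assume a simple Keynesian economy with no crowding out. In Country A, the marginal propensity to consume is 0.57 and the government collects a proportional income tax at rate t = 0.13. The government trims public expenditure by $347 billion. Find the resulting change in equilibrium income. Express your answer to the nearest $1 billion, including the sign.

Government-spending multiplier = 1/(1 − c(1−t)) = 1/(1 − 0.57×0.87) = 1/0.5041 ≈ 1.984.
ΔY = k × ΔG = (−$347 billion) / 0.5041 ≈ −$688 billion.

−$688 billion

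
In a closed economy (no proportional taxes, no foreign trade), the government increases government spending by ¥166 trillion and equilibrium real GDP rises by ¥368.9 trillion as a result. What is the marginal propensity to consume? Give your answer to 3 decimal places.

0.550

Implied spending multiplier k = ΔY/ΔG = 368.9/166 ≈ 2.2223.
Since k = 1/(1 − MPC), MPC = 1 − 1/k = 1 − ΔG/ΔY = 1 − 166/368.9 ≈ 0.550.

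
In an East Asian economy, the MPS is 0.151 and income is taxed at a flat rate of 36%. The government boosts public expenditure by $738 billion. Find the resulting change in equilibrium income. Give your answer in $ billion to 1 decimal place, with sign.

MPC = 1 − MPS = 1 − 0.151 = 0.849.
Expenditure multiplier = 1/(1 − c(1−t)) = 1/(1 − 0.849×0.64) = 1/0.45664 ≈ 2.19.
ΔY = k × ΔG = (+$738 billion) / 0.45664 ≈ +$1,616.2 billion.

+$1,616.2 billion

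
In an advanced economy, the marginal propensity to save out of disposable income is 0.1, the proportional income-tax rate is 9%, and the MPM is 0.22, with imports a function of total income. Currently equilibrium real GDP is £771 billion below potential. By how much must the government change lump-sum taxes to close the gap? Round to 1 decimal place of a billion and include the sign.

MPC = 1 − MPS = 1 − 0.1 = 0.9.
Spending multiplier = 1/(1 − c(1−t) + m) = 1/(1 − 0.9×0.91 + 0.22) = 1/0.401 ≈ 2.494.
Tax multiplier = −c·k = −0.9/0.401 ≈ −2.244. Need ΔY = +£771 billion, so ΔT = ΔY/(−c·k) = −(+£771 billion) × 0.401 / 0.9 ≈ −£343.5 billion.
The government should cut lump-sum taxes by £343.5 billion.

−£343.5 billion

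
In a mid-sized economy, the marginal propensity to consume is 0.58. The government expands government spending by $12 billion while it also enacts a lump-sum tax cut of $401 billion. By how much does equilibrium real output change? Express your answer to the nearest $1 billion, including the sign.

+$582 billion

Expenditure multiplier = 1/(1 − MPC) = 1/(1 − 0.58) = 1/0.42 ≈ 2.381.
ΔG contributes k·ΔG = (+$12 billion) / 0.42 ≈ +$28.6 billion.
ΔT of −$401 billion changes first-round spending by −c·ΔT = +$232.58 billion, contributing k·(−c·ΔT) = (+$232.58 billion) / 0.42 ≈ +$553.8 billion.
Net ΔY = k(ΔG − c·ΔT) = (+$244.58 billion) / 0.42 ≈ +$582 billion.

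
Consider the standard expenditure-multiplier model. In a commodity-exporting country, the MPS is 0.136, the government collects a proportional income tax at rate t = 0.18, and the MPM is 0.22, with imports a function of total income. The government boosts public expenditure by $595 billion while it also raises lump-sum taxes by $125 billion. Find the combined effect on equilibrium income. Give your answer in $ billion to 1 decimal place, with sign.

+$952.1 billion

MPC = 1 − MPS = 1 − 0.136 = 0.864.
Expenditure multiplier = 1/(1 − c(1−t) + m) = 1/(1 − 0.864×0.82 + 0.22) = 1/0.51152 ≈ 1.955.
ΔG contributes k·ΔG = (+$595 billion) / 0.51152 ≈ +$1,163.2 billion.
ΔT of +$125 billion changes first-round spending by −c·ΔT = −$108 billion, contributing k·(−c·ΔT) = (−$108 billion) / 0.51152 ≈ −$211.1 billion.
Net ΔY = k(ΔG − c·ΔT) = (+$487 billion) / 0.51152 ≈ +$952.1 billion.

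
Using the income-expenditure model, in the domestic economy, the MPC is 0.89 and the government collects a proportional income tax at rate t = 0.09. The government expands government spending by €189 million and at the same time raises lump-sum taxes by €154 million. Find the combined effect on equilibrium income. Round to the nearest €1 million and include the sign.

+€273 million

Expenditure multiplier = 1/(1 − c(1−t)) = 1/(1 − 0.89×0.91) = 1/0.1901 ≈ 5.26.
ΔG contributes k·ΔG = (+€189 million) / 0.1901 ≈ +€994.2 million.
ΔT of +€154 million changes first-round spending by −c·ΔT = −€137.06 million, contributing k·(−c·ΔT) = (−€137.06 million) / 0.1901 ≈ −€721 million.
Net ΔY = k(ΔG − c·ΔT) = (+€51.94 million) / 0.1901 ≈ +€273 million.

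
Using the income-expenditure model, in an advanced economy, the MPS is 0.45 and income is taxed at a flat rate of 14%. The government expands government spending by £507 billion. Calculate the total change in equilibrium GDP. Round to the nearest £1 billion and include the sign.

+£962 billion

MPC = 1 − MPS = 1 − 0.45 = 0.55.
Spending multiplier = 1/(1 − c(1−t)) = 1/(1 − 0.55×0.86) = 1/0.527 ≈ 1.898.
ΔY = k × ΔG = (+£507 billion) / 0.527 ≈ +£962 billion.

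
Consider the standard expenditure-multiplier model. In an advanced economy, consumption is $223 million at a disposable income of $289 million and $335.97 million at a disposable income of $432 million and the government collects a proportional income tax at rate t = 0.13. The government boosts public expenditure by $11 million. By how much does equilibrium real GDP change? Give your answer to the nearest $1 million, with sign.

+$35 million

MPC = ΔC/ΔYd = (335.97 − 223)/(432 − 289) = 112.97/143 = 0.79.
Spending multiplier = 1/(1 − c(1−t)) = 1/(1 − 0.79×0.87) = 1/0.3127 ≈ 3.198.
ΔY = k × ΔG = (+$11 million) / 0.3127 ≈ +$35 million.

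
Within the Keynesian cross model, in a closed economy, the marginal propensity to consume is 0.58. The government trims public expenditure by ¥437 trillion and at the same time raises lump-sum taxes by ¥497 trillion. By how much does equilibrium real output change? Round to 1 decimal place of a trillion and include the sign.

Expenditure multiplier = 1/(1 − MPC) = 1/(1 − 0.58) = 1/0.42 ≈ 2.381.
ΔG contributes k·ΔG = (−¥437 trillion) / 0.42 ≈ −¥1,040.5 trillion.
ΔT of +¥497 trillion changes first-round spending by −c·ΔT = −¥288.26 trillion, contributing k·(−c·ΔT) = (−¥288.26 trillion) / 0.42 ≈ −¥686.3 trillion.
Net ΔY = k(ΔG − c·ΔT) = (−¥725.26 trillion) / 0.42 ≈ −¥1,726.8 trillion.

−¥1,726.8 trillion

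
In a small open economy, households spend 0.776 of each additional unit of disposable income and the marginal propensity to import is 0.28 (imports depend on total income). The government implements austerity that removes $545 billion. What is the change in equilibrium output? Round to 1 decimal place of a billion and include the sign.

−$1,081.3 billion

Spending multiplier = 1/(1 − c + m) = 1/(1 − 0.776 + 0.28) = 1/0.504 ≈ 1.984.
ΔY = k × ΔG = (−$545 billion) / 0.504 ≈ −$1,081.3 billion.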